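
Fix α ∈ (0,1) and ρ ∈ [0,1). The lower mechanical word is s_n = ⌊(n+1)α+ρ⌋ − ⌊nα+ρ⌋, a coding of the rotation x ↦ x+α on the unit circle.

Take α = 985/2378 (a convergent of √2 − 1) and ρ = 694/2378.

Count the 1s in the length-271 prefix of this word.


112

#1s = Σ_{n=0}^{270} s_n = Σ_{n=0}^{270} (⌊(n+1)α+ρ⌋ − ⌊nα+ρ⌋)
the sum telescopes: every ⌊nα+ρ⌋ with 0 < n < 271 appears once with + and once with −, leaving ⌊271α+ρ⌋ − ⌊0·α+ρ⌋
271α + ρ = (271·985 + 694) / 2378 = 267629/2378
ρ = 694/2378
⌊267629/2378⌋ = 112,  ⌊694/2378⌋ = 0
#1s = 112 − 0 = 112


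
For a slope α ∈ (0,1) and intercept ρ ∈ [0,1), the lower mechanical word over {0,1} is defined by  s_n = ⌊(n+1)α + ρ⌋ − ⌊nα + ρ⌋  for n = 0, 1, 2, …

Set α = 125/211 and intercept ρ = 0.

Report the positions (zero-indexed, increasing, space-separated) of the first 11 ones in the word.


1 3 5 6 8 10 11 13 15 16 18

n=0: ⌊125/211⌋−⌊0/211⌋ = 0−0 = 0
n=1: ⌊250/211⌋−⌊125/211⌋ = 1−0 = 1  ← one
n=2: ⌊375/211⌋−⌊250/211⌋ = 1−1 = 0
n=3: ⌊500/211⌋−⌊375/211⌋ = 2−1 = 1  ← one
n=4: ⌊625/211⌋−⌊500/211⌋ = 2−2 = 0
n=5: ⌊750/211⌋−⌊625/211⌋ = 3−2 = 1  ← one
n=6: ⌊875/211⌋−⌊750/211⌋ = 4−3 = 1  ← one
n=7: ⌊1000/211⌋−⌊875/211⌋ = 4−4 = 0
n=8: ⌊1125/211⌋−⌊1000/211⌋ = 5−4 = 1  ← one
n=9: ⌊1250/211⌋−⌊1125/211⌋ = 5−5 = 0
n=10: ⌊1375/211⌋−⌊1250/211⌋ = 6−5 = 1  ← one
n=11: ⌊1500/211⌋−⌊1375/211⌋ = 7−6 = 1  ← one
n=12: ⌊1625/211⌋−⌊1500/211⌋ = 7−7 = 0
n=13: ⌊1750/211⌋−⌊1625/211⌋ = 8−7 = 1  ← one
n=14: ⌊1875/211⌋−⌊1750/211⌋ = 8−8 = 0
n=15: ⌊2000/211⌋−⌊1875/211⌋ = 9−8 = 1  ← one
n=16: ⌊2125/211⌋−⌊2000/211⌋ = 10−9 = 1  ← one
n=17: ⌊2250/211⌋−⌊2125/211⌋ = 10−10 = 0
n=18: ⌊2375/211⌋−⌊2250/211⌋ = 11−10 = 1  ← one
positions of the first 11 ones: 1 3 5 6 8 10 11 13 15 16 18


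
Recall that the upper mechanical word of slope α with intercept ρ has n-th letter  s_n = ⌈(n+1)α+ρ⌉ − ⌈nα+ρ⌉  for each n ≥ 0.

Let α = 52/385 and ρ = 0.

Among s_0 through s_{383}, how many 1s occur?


52

#1s = Σ_{n=0}^{383} s_n = Σ_{n=0}^{383} (⌈(n+1)α+ρ⌉ − ⌈nα+ρ⌉)
the sum telescopes: every ⌈nα+ρ⌉ with 0 < n < 384 appears once with + and once with −, leaving ⌈384α+ρ⌉ − ⌈0·α+ρ⌉
384α + ρ = (384·52) / 385 = 19968/385
ρ = 0/385
⌈19968/385⌉ = 52,  ⌈0/385⌉ = 0
#1s = 52 − 0 = 52


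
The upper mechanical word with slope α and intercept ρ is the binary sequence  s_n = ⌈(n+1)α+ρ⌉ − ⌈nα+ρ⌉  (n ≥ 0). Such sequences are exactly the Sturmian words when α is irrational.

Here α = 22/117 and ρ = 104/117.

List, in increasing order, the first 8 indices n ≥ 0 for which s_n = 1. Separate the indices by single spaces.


0 5 11 16 21 27 32 37

n=0: ⌈126/117⌉−⌈104/117⌉ = 2−1 = 1  ← one
n=1: ⌈148/117⌉−⌈126/117⌉ = 2−2 = 0
n=2: ⌈170/117⌉−⌈148/117⌉ = 2−2 = 0
n=3: ⌈192/117⌉−⌈170/117⌉ = 2−2 = 0
n=4: ⌈214/117⌉−⌈192/117⌉ = 2−2 = 0
n=5: ⌈236/117⌉−⌈214/117⌉ = 3−2 = 1  ← one
n=6: ⌈258/117⌉−⌈236/117⌉ = 3−3 = 0
n=7: ⌈280/117⌉−⌈258/117⌉ = 3−3 = 0
n=8: ⌈302/117⌉−⌈280/117⌉ = 3−3 = 0
n=9: ⌈324/117⌉−⌈302/117⌉ = 3−3 = 0
n=10: ⌈346/117⌉−⌈324/117⌉ = 3−3 = 0
n=11: ⌈368/117⌉−⌈346/117⌉ = 4−3 = 1  ← one
n=12: ⌈390/117⌉−⌈368/117⌉ = 4−4 = 0
n=13: ⌈412/117⌉−⌈390/117⌉ = 4−4 = 0
n=14: ⌈434/117⌉−⌈412/117⌉ = 4−4 = 0
n=15: ⌈456/117⌉−⌈434/117⌉ = 4−4 = 0
n=16: ⌈478/117⌉−⌈456/117⌉ = 5−4 = 1  ← one
n=17: ⌈500/117⌉−⌈478/117⌉ = 5−5 = 0
n=18: ⌈522/117⌉−⌈500/117⌉ = 5−5 = 0
n=19: ⌈544/117⌉−⌈522/117⌉ = 5−5 = 0
n=20: ⌈566/117⌉−⌈544/117⌉ = 5−5 = 0
n=21: ⌈588/117⌉−⌈566/117⌉ = 6−5 = 1  ← one
n=22: ⌈610/117⌉−⌈588/117⌉ = 6−6 = 0
n=23: ⌈632/117⌉−⌈610/117⌉ = 6−6 = 0
n=24: ⌈654/117⌉−⌈632/117⌉ = 6−6 = 0
n=25: ⌈676/117⌉−⌈654/117⌉ = 6−6 = 0
n=26: ⌈698/117⌉−⌈676/117⌉ = 6−6 = 0
n=27: ⌈720/117⌉−⌈698/117⌉ = 7−6 = 1  ← one
n=28: ⌈742/117⌉−⌈720/117⌉ = 7−7 = 0
n=29: ⌈764/117⌉−⌈742/117⌉ = 7−7 = 0
n=30: ⌈786/117⌉−⌈764/117⌉ = 7−7 = 0
n=31: ⌈808/117⌉−⌈786/117⌉ = 7−7 = 0
n=32: ⌈830/117⌉−⌈808/117⌉ = 8−7 = 1  ← one
n=33: ⌈852/117⌉−⌈830/117⌉ = 8−8 = 0
n=34: ⌈874/117⌉−⌈852/117⌉ = 8−8 = 0
n=35: ⌈896/117⌉−⌈874/117⌉ = 8−8 = 0
n=36: ⌈918/117⌉−⌈896/117⌉ = 8−8 = 0
n=37: ⌈940/117⌉−⌈918/117⌉ = 9−8 = 1  ← one
positions of the first 8 ones: 0 5 11 16 21 27 32 37


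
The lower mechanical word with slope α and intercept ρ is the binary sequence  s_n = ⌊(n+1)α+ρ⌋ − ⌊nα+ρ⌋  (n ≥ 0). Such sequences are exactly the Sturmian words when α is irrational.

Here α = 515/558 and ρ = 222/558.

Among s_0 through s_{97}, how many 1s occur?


#1s = Σ_{n=0}^{97} s_n = Σ_{n=0}^{97} (⌊(n+1)α+ρ⌋ − ⌊nα+ρ⌋)
the sum telescopes: every ⌊nα+ρ⌋ with 0 < n < 98 appears once with + and once with −, leaving ⌊98α+ρ⌋ − ⌊0·α+ρ⌋
98α + ρ = (98·515 + 222) / 558 = 50692/558
ρ = 222/558
⌊50692/558⌋ = 90,  ⌊222/558⌋ = 0
#1s = 90 − 0 = 90

90


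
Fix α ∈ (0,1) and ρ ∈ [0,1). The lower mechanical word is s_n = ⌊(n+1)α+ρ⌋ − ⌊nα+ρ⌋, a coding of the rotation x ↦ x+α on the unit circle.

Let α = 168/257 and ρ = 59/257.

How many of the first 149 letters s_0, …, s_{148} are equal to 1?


97

#1s = Σ_{n=0}^{148} s_n = Σ_{n=0}^{148} (⌊(n+1)α+ρ⌋ − ⌊nα+ρ⌋)
the sum telescopes: every ⌊nα+ρ⌋ with 0 < n < 149 appears once with + and once with −, leaving ⌊149α+ρ⌋ − ⌊0·α+ρ⌋
149α + ρ = (149·168 + 59) / 257 = 25091/257
ρ = 59/257
⌊25091/257⌋ = 97,  ⌊59/257⌋ = 0
#1s = 97 − 0 = 97


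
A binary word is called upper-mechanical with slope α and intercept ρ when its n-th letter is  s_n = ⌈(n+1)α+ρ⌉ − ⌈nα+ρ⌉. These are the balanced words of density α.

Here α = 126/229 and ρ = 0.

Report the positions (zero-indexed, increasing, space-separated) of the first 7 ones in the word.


0 1 3 5 7 9 10

n=0: ⌈126/229⌉−⌈0/229⌉ = 1−0 = 1  ← one
n=1: ⌈252/229⌉−⌈126/229⌉ = 2−1 = 1  ← one
n=2: ⌈378/229⌉−⌈252/229⌉ = 2−2 = 0
n=3: ⌈504/229⌉−⌈378/229⌉ = 3−2 = 1  ← one
n=4: ⌈630/229⌉−⌈504/229⌉ = 3−3 = 0
n=5: ⌈756/229⌉−⌈630/229⌉ = 4−3 = 1  ← one
n=6: ⌈882/229⌉−⌈756/229⌉ = 4−4 = 0
n=7: ⌈1008/229⌉−⌈882/229⌉ = 5−4 = 1  ← one
n=8: ⌈1134/229⌉−⌈1008/229⌉ = 5−5 = 0
n=9: ⌈1260/229⌉−⌈1134/229⌉ = 6−5 = 1  ← one
n=10: ⌈1386/229⌉−⌈1260/229⌉ = 7−6 = 1  ← one
positions of the first 7 ones: 0 1 3 5 7 9 10


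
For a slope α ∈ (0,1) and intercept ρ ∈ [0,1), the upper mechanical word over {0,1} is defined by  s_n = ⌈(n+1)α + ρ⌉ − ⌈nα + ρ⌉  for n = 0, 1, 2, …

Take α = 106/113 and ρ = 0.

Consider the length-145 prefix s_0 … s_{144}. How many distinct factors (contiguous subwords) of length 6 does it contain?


t_n = ⌈(n·106)/113⌉ for n = 0 … 145:
  n=0…9: ⌈0/113⌉=0 ⌈106/113⌉=1 ⌈212/113⌉=2 ⌈318/113⌉=3 ⌈424/113⌉=4 ⌈530/113⌉=5 ⌈636/113⌉=6 ⌈742/113⌉=7 ⌈848/113⌉=8 ⌈954/113⌉=9
  n=10…19: ⌈1060/113⌉=10 ⌈1166/113⌉=11 ⌈1272/113⌉=12 ⌈1378/113⌉=13 ⌈1484/113⌉=14 ⌈1590/113⌉=15 ⌈1696/113⌉=16 ⌈1802/113⌉=16 ⌈1908/113⌉=17 ⌈2014/113⌉=18
  n=20…29: ⌈2120/113⌉=19 ⌈2226/113⌉=20 ⌈2332/113⌉=21 ⌈2438/113⌉=22 ⌈2544/113⌉=23 ⌈2650/113⌉=24 ⌈2756/113⌉=25 ⌈2862/113⌉=26 ⌈2968/113⌉=27 ⌈3074/113⌉=28
  n=30…39: ⌈3180/113⌉=29 ⌈3286/113⌉=30 ⌈3392/113⌉=31 ⌈3498/113⌉=31 ⌈3604/113⌉=32 ⌈3710/113⌉=33 ⌈3816/113⌉=34 ⌈3922/113⌉=35 ⌈4028/113⌉=36 ⌈4134/113⌉=37
  n=40…49: ⌈4240/113⌉=38 ⌈4346/113⌉=39 ⌈4452/113⌉=40 ⌈4558/113⌉=41 ⌈4664/113⌉=42 ⌈4770/113⌉=43 ⌈4876/113⌉=44 ⌈4982/113⌉=45 ⌈5088/113⌉=46 ⌈5194/113⌉=46
  n=50…59: ⌈5300/113⌉=47 ⌈5406/113⌉=48 ⌈5512/113⌉=49 ⌈5618/113⌉=50 ⌈5724/113⌉=51 ⌈5830/113⌉=52 ⌈5936/113⌉=53 ⌈6042/113⌉=54 ⌈6148/113⌉=55 ⌈6254/113⌉=56
  n=60…69: ⌈6360/113⌉=57 ⌈6466/113⌉=58 ⌈6572/113⌉=59 ⌈6678/113⌉=60 ⌈6784/113⌉=61 ⌈6890/113⌉=61 ⌈6996/113⌉=62 ⌈7102/113⌉=63 ⌈7208/113⌉=64 ⌈7314/113⌉=65
  n=70…79: ⌈7420/113⌉=66 ⌈7526/113⌉=67 ⌈7632/113⌉=68 ⌈7738/113⌉=69 ⌈7844/113⌉=70 ⌈7950/113⌉=71 ⌈8056/113⌉=72 ⌈8162/113⌉=73 ⌈8268/113⌉=74 ⌈8374/113⌉=75
  n=80…89: ⌈8480/113⌉=76 ⌈8586/113⌉=76 ⌈8692/113⌉=77 ⌈8798/113⌉=78 ⌈8904/113⌉=79 ⌈9010/113⌉=80 ⌈9116/113⌉=81 ⌈9222/113⌉=82 ⌈9328/113⌉=83 ⌈9434/113⌉=84
  n=90…99: ⌈9540/113⌉=85 ⌈9646/113⌉=86 ⌈9752/113⌉=87 ⌈9858/113⌉=88 ⌈9964/113⌉=89 ⌈10070/113⌉=90 ⌈10176/113⌉=91 ⌈10282/113⌉=91 ⌈10388/113⌉=92 ⌈10494/113⌉=93
  n=100…109: ⌈10600/113⌉=94 ⌈10706/113⌉=95 ⌈10812/113⌉=96 ⌈10918/113⌉=97 ⌈11024/113⌉=98 ⌈11130/113⌉=99 ⌈11236/113⌉=100 ⌈11342/113⌉=101 ⌈11448/113⌉=102 ⌈11554/113⌉=103
  n=110…119: ⌈11660/113⌉=104 ⌈11766/113⌉=105 ⌈11872/113⌉=106 ⌈11978/113⌉=106 ⌈12084/113⌉=107 ⌈12190/113⌉=108 ⌈12296/113⌉=109 ⌈12402/113⌉=110 ⌈12508/113⌉=111 ⌈12614/113⌉=112
  n=120…129: ⌈12720/113⌉=113 ⌈12826/113⌉=114 ⌈12932/113⌉=115 ⌈13038/113⌉=116 ⌈13144/113⌉=117 ⌈13250/113⌉=118 ⌈13356/113⌉=119 ⌈13462/113⌉=120 ⌈13568/113⌉=121 ⌈13674/113⌉=122
  n=130…139: ⌈13780/113⌉=122 ⌈13886/113⌉=123 ⌈13992/113⌉=124 ⌈14098/113⌉=125 ⌈14204/113⌉=126 ⌈14310/113⌉=127 ⌈14416/113⌉=128 ⌈14522/113⌉=129 ⌈14628/113⌉=130 ⌈14734/113⌉=131
  n=140…145: ⌈14840/113⌉=132 ⌈14946/113⌉=133 ⌈15052/113⌉=134 ⌈15158/113⌉=135 ⌈15264/113⌉=136 ⌈15370/113⌉=137
s_n = t_(n+1) − t_n for n = 0 … 144 gives
prefix = 1111111111111111011111111111111101111111111111110111111111111111011111111111111101111111111111110111111111111111011111111111111110111111111111111
slide a length-6 window over [0..5] … [139..144] (140 windows); first occurrence of each distinct factor:
  [  0..  5] 111111
  [ 11.. 16] 111110
  [ 12.. 17] 111101
  [ 13.. 18] 111011
  [ 14.. 19] 110111
  [ 15.. 20] 101111
  [ 16.. 21] 011111
  (the other 133 windows repeat one of these)
distinct factors: {011111, 101111, 110111, 111011, 111101, 111110, 111111}
count = 7  (Sturmian bound for length 6 is 7)

7


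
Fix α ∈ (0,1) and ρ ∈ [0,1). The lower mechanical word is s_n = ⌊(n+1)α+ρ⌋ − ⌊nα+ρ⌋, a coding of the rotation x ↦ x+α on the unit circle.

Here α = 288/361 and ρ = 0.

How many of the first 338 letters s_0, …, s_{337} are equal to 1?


#1s = Σ_{n=0}^{337} s_n = Σ_{n=0}^{337} (⌊(n+1)α+ρ⌋ − ⌊nα+ρ⌋)
the sum telescopes: every ⌊nα+ρ⌋ with 0 < n < 338 appears once with + and once with −, leaving ⌊338α+ρ⌋ − ⌊0·α+ρ⌋
338α + ρ = (338·288) / 361 = 97344/361
ρ = 0/361
⌊97344/361⌋ = 269,  ⌊0/361⌋ = 0
#1s = 269 − 0 = 269

269


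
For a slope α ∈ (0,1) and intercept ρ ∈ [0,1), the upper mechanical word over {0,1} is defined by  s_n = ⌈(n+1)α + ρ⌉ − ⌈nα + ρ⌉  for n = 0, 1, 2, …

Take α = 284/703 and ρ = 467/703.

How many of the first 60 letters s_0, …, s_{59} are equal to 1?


24

#1s = Σ_{n=0}^{59} s_n = Σ_{n=0}^{59} (⌈(n+1)α+ρ⌉ − ⌈nα+ρ⌉)
the sum telescopes: every ⌈nα+ρ⌉ with 0 < n < 60 appears once with + and once with −, leaving ⌈60α+ρ⌉ − ⌈0·α+ρ⌉
60α + ρ = (60·284 + 467) / 703 = 17507/703
ρ = 467/703
⌈17507/703⌉ = 25,  ⌈467/703⌉ = 1
#1s = 25 − 1 = 24


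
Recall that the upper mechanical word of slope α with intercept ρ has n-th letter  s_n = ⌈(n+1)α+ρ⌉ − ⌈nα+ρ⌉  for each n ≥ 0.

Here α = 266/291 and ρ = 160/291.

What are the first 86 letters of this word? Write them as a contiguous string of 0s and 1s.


n=0: ⌈(1·266+160)/291⌉ − ⌈(0·266+160)/291⌉ = ⌈426/291⌉ − ⌈160/291⌉ = 2 − 1 = 1
n=1: ⌈(2·266+160)/291⌉ − ⌈(1·266+160)/291⌉ = ⌈692/291⌉ − ⌈426/291⌉ = 3 − 2 = 1
n=2: ⌈(3·266+160)/291⌉ − ⌈(2·266+160)/291⌉ = ⌈958/291⌉ − ⌈692/291⌉ = 4 − 3 = 1
n=3: ⌈(4·266+160)/291⌉ − ⌈(3·266+160)/291⌉ = ⌈1224/291⌉ − ⌈958/291⌉ = 5 − 4 = 1
n=4: ⌈(5·266+160)/291⌉ − ⌈(4·266+160)/291⌉ = ⌈1490/291⌉ − ⌈1224/291⌉ = 6 − 5 = 1
n=5: ⌈(6·266+160)/291⌉ − ⌈(5·266+160)/291⌉ = ⌈1756/291⌉ − ⌈1490/291⌉ = 7 − 6 = 1
n=6: ⌈(7·266+160)/291⌉ − ⌈(6·266+160)/291⌉ = ⌈2022/291⌉ − ⌈1756/291⌉ = 7 − 7 = 0
n=7: ⌈(8·266+160)/291⌉ − ⌈(7·266+160)/291⌉ = ⌈2288/291⌉ − ⌈2022/291⌉ = 8 − 7 = 1
n=8: ⌈(9·266+160)/291⌉ − ⌈(8·266+160)/291⌉ = ⌈2554/291⌉ − ⌈2288/291⌉ = 9 − 8 = 1
n=9: ⌈(10·266+160)/291⌉ − ⌈(9·266+160)/291⌉ = ⌈2820/291⌉ − ⌈2554/291⌉ = 10 − 9 = 1
n=10: ⌈(11·266+160)/291⌉ − ⌈(10·266+160)/291⌉ = ⌈3086/291⌉ − ⌈2820/291⌉ = 11 − 10 = 1
n=11: ⌈(12·266+160)/291⌉ − ⌈(11·266+160)/291⌉ = ⌈3352/291⌉ − ⌈3086/291⌉ = 12 − 11 = 1
n=12: ⌈(13·266+160)/291⌉ − ⌈(12·266+160)/291⌉ = ⌈3618/291⌉ − ⌈3352/291⌉ = 13 − 12 = 1
n=13: ⌈(14·266+160)/291⌉ − ⌈(13·266+160)/291⌉ = ⌈3884/291⌉ − ⌈3618/291⌉ = 14 − 13 = 1
n=14: ⌈(15·266+160)/291⌉ − ⌈(14·266+160)/291⌉ = ⌈4150/291⌉ − ⌈3884/291⌉ = 15 − 14 = 1
n=15: ⌈(16·266+160)/291⌉ − ⌈(15·266+160)/291⌉ = ⌈4416/291⌉ − ⌈4150/291⌉ = 16 − 15 = 1
n=16: ⌈(17·266+160)/291⌉ − ⌈(16·266+160)/291⌉ = ⌈4682/291⌉ − ⌈4416/291⌉ = 17 − 16 = 1
n=17: ⌈(18·266+160)/291⌉ − ⌈(17·266+160)/291⌉ = ⌈4948/291⌉ − ⌈4682/291⌉ = 18 − 17 = 1
n=18: ⌈(19·266+160)/291⌉ − ⌈(18·266+160)/291⌉ = ⌈5214/291⌉ − ⌈4948/291⌉ = 18 − 18 = 0
n=19: ⌈(20·266+160)/291⌉ − ⌈(19·266+160)/291⌉ = ⌈5480/291⌉ − ⌈5214/291⌉ = 19 − 18 = 1
n=20: ⌈(21·266+160)/291⌉ − ⌈(20·266+160)/291⌉ = ⌈5746/291⌉ − ⌈5480/291⌉ = 20 − 19 = 1
n=21: ⌈(22·266+160)/291⌉ − ⌈(21·266+160)/291⌉ = ⌈6012/291⌉ − ⌈5746/291⌉ = 21 − 20 = 1
n=22: ⌈(23·266+160)/291⌉ − ⌈(22·266+160)/291⌉ = ⌈6278/291⌉ − ⌈6012/291⌉ = 22 − 21 = 1
n=23: ⌈(24·266+160)/291⌉ − ⌈(23·266+160)/291⌉ = ⌈6544/291⌉ − ⌈6278/291⌉ = 23 − 22 = 1
n=24: ⌈(25·266+160)/291⌉ − ⌈(24·266+160)/291⌉ = ⌈6810/291⌉ − ⌈6544/291⌉ = 24 − 23 = 1
n=25: ⌈(26·266+160)/291⌉ − ⌈(25·266+160)/291⌉ = ⌈7076/291⌉ − ⌈6810/291⌉ = 25 − 24 = 1
n=26: ⌈(27·266+160)/291⌉ − ⌈(26·266+160)/291⌉ = ⌈7342/291⌉ − ⌈7076/291⌉ = 26 − 25 = 1
n=27: ⌈(28·266+160)/291⌉ − ⌈(27·266+160)/291⌉ = ⌈7608/291⌉ − ⌈7342/291⌉ = 27 − 26 = 1
n=28: ⌈(29·266+160)/291⌉ − ⌈(28·266+160)/291⌉ = ⌈7874/291⌉ − ⌈7608/291⌉ = 28 − 27 = 1
n=29: ⌈(30·266+160)/291⌉ − ⌈(29·266+160)/291⌉ = ⌈8140/291⌉ − ⌈7874/291⌉ = 28 − 28 = 0
n=30: ⌈(31·266+160)/291⌉ − ⌈(30·266+160)/291⌉ = ⌈8406/291⌉ − ⌈8140/291⌉ = 29 − 28 = 1
n=31: ⌈(32·266+160)/291⌉ − ⌈(31·266+160)/291⌉ = ⌈8672/291⌉ − ⌈8406/291⌉ = 30 − 29 = 1
n=32: ⌈(33·266+160)/291⌉ − ⌈(32·266+160)/291⌉ = ⌈8938/291⌉ − ⌈8672/291⌉ = 31 − 30 = 1
n=33: ⌈(34·266+160)/291⌉ − ⌈(33·266+160)/291⌉ = ⌈9204/291⌉ − ⌈8938/291⌉ = 32 − 31 = 1
n=34: ⌈(35·266+160)/291⌉ − ⌈(34·266+160)/291⌉ = ⌈9470/291⌉ − ⌈9204/291⌉ = 33 − 32 = 1
n=35: ⌈(36·266+160)/291⌉ − ⌈(35·266+160)/291⌉ = ⌈9736/291⌉ − ⌈9470/291⌉ = 34 − 33 = 1
n=36: ⌈(37·266+160)/291⌉ − ⌈(36·266+160)/291⌉ = ⌈10002/291⌉ − ⌈9736/291⌉ = 35 − 34 = 1
n=37: ⌈(38·266+160)/291⌉ − ⌈(37·266+160)/291⌉ = ⌈10268/291⌉ − ⌈10002/291⌉ = 36 − 35 = 1
n=38: ⌈(39·266+160)/291⌉ − ⌈(38·266+160)/291⌉ = ⌈10534/291⌉ − ⌈10268/291⌉ = 37 − 36 = 1
n=39: ⌈(40·266+160)/291⌉ − ⌈(39·266+160)/291⌉ = ⌈10800/291⌉ − ⌈10534/291⌉ = 38 − 37 = 1
n=40: ⌈(41·266+160)/291⌉ − ⌈(40·266+160)/291⌉ = ⌈11066/291⌉ − ⌈10800/291⌉ = 39 − 38 = 1
n=41: ⌈(42·266+160)/291⌉ − ⌈(41·266+160)/291⌉ = ⌈11332/291⌉ − ⌈11066/291⌉ = 39 − 39 = 0
n=42: ⌈(43·266+160)/291⌉ − ⌈(42·266+160)/291⌉ = ⌈11598/291⌉ − ⌈11332/291⌉ = 40 − 39 = 1
n=43: ⌈(44·266+160)/291⌉ − ⌈(43·266+160)/291⌉ = ⌈11864/291⌉ − ⌈11598/291⌉ = 41 − 40 = 1
n=44: ⌈(45·266+160)/291⌉ − ⌈(44·266+160)/291⌉ = ⌈12130/291⌉ − ⌈11864/291⌉ = 42 − 41 = 1
n=45: ⌈(46·266+160)/291⌉ − ⌈(45·266+160)/291⌉ = ⌈12396/291⌉ − ⌈12130/291⌉ = 43 − 42 = 1
n=46: ⌈(47·266+160)/291⌉ − ⌈(46·266+160)/291⌉ = ⌈12662/291⌉ − ⌈12396/291⌉ = 44 − 43 = 1
n=47: ⌈(48·266+160)/291⌉ − ⌈(47·266+160)/291⌉ = ⌈12928/291⌉ − ⌈12662/291⌉ = 45 − 44 = 1
n=48: ⌈(49·266+160)/291⌉ − ⌈(48·266+160)/291⌉ = ⌈13194/291⌉ − ⌈12928/291⌉ = 46 − 45 = 1
n=49: ⌈(50·266+160)/291⌉ − ⌈(49·266+160)/291⌉ = ⌈13460/291⌉ − ⌈13194/291⌉ = 47 − 46 = 1
n=50: ⌈(51·266+160)/291⌉ − ⌈(50·266+160)/291⌉ = ⌈13726/291⌉ − ⌈13460/291⌉ = 48 − 47 = 1
n=51: ⌈(52·266+160)/291⌉ − ⌈(51·266+160)/291⌉ = ⌈13992/291⌉ − ⌈13726/291⌉ = 49 − 48 = 1
n=52: ⌈(53·266+160)/291⌉ − ⌈(52·266+160)/291⌉ = ⌈14258/291⌉ − ⌈13992/291⌉ = 49 − 49 = 0
n=53: ⌈(54·266+160)/291⌉ − ⌈(53·266+160)/291⌉ = ⌈14524/291⌉ − ⌈14258/291⌉ = 50 − 49 = 1
n=54: ⌈(55·266+160)/291⌉ − ⌈(54·266+160)/291⌉ = ⌈14790/291⌉ − ⌈14524/291⌉ = 51 − 50 = 1
n=55: ⌈(56·266+160)/291⌉ − ⌈(55·266+160)/291⌉ = ⌈15056/291⌉ − ⌈14790/291⌉ = 52 − 51 = 1
n=56: ⌈(57·266+160)/291⌉ − ⌈(56·266+160)/291⌉ = ⌈15322/291⌉ − ⌈15056/291⌉ = 53 − 52 = 1
n=57: ⌈(58·266+160)/291⌉ − ⌈(57·266+160)/291⌉ = ⌈15588/291⌉ − ⌈15322/291⌉ = 54 − 53 = 1
n=58: ⌈(59·266+160)/291⌉ − ⌈(58·266+160)/291⌉ = ⌈15854/291⌉ − ⌈15588/291⌉ = 55 − 54 = 1
n=59: ⌈(60·266+160)/291⌉ − ⌈(59·266+160)/291⌉ = ⌈16120/291⌉ − ⌈15854/291⌉ = 56 − 55 = 1
n=60: ⌈(61·266+160)/291⌉ − ⌈(60·266+160)/291⌉ = ⌈16386/291⌉ − ⌈16120/291⌉ = 57 − 56 = 1
n=61: ⌈(62·266+160)/291⌉ − ⌈(61·266+160)/291⌉ = ⌈16652/291⌉ − ⌈16386/291⌉ = 58 − 57 = 1
n=62: ⌈(63·266+160)/291⌉ − ⌈(62·266+160)/291⌉ = ⌈16918/291⌉ − ⌈16652/291⌉ = 59 − 58 = 1
n=63: ⌈(64·266+160)/291⌉ − ⌈(63·266+160)/291⌉ = ⌈17184/291⌉ − ⌈16918/291⌉ = 60 − 59 = 1
n=64: ⌈(65·266+160)/291⌉ − ⌈(64·266+160)/291⌉ = ⌈17450/291⌉ − ⌈17184/291⌉ = 60 − 60 = 0
n=65: ⌈(66·266+160)/291⌉ − ⌈(65·266+160)/291⌉ = ⌈17716/291⌉ − ⌈17450/291⌉ = 61 − 60 = 1
n=66: ⌈(67·266+160)/291⌉ − ⌈(66·266+160)/291⌉ = ⌈17982/291⌉ − ⌈17716/291⌉ = 62 − 61 = 1
n=67: ⌈(68·266+160)/291⌉ − ⌈(67·266+160)/291⌉ = ⌈18248/291⌉ − ⌈17982/291⌉ = 63 − 62 = 1
n=68: ⌈(69·266+160)/291⌉ − ⌈(68·266+160)/291⌉ = ⌈18514/291⌉ − ⌈18248/291⌉ = 64 − 63 = 1
n=69: ⌈(70·266+160)/291⌉ − ⌈(69·266+160)/291⌉ = ⌈18780/291⌉ − ⌈18514/291⌉ = 65 − 64 = 1
n=70: ⌈(71·266+160)/291⌉ − ⌈(70·266+160)/291⌉ = ⌈19046/291⌉ − ⌈18780/291⌉ = 66 − 65 = 1
n=71: ⌈(72·266+160)/291⌉ − ⌈(71·266+160)/291⌉ = ⌈19312/291⌉ − ⌈19046/291⌉ = 67 − 66 = 1
n=72: ⌈(73·266+160)/291⌉ − ⌈(72·266+160)/291⌉ = ⌈19578/291⌉ − ⌈19312/291⌉ = 68 − 67 = 1
n=73: ⌈(74·266+160)/291⌉ − ⌈(73·266+160)/291⌉ = ⌈19844/291⌉ − ⌈19578/291⌉ = 69 − 68 = 1
n=74: ⌈(75·266+160)/291⌉ − ⌈(74·266+160)/291⌉ = ⌈20110/291⌉ − ⌈19844/291⌉ = 70 − 69 = 1
n=75: ⌈(76·266+160)/291⌉ − ⌈(75·266+160)/291⌉ = ⌈20376/291⌉ − ⌈20110/291⌉ = 71 − 70 = 1
n=76: ⌈(77·266+160)/291⌉ − ⌈(76·266+160)/291⌉ = ⌈20642/291⌉ − ⌈20376/291⌉ = 71 − 71 = 0
n=77: ⌈(78·266+160)/291⌉ − ⌈(77·266+160)/291⌉ = ⌈20908/291⌉ − ⌈20642/291⌉ = 72 − 71 = 1
n=78: ⌈(79·266+160)/291⌉ − ⌈(78·266+160)/291⌉ = ⌈21174/291⌉ − ⌈20908/291⌉ = 73 − 72 = 1
n=79: ⌈(80·266+160)/291⌉ − ⌈(79·266+160)/291⌉ = ⌈21440/291⌉ − ⌈21174/291⌉ = 74 − 73 = 1
n=80: ⌈(81·266+160)/291⌉ − ⌈(80·266+160)/291⌉ = ⌈21706/291⌉ − ⌈21440/291⌉ = 75 − 74 = 1
n=81: ⌈(82·266+160)/291⌉ − ⌈(81·266+160)/291⌉ = ⌈21972/291⌉ − ⌈21706/291⌉ = 76 − 75 = 1
n=82: ⌈(83·266+160)/291⌉ − ⌈(82·266+160)/291⌉ = ⌈22238/291⌉ − ⌈21972/291⌉ = 77 − 76 = 1
n=83: ⌈(84·266+160)/291⌉ − ⌈(83·266+160)/291⌉ = ⌈22504/291⌉ − ⌈22238/291⌉ = 78 − 77 = 1
n=84: ⌈(85·266+160)/291⌉ − ⌈(84·266+160)/291⌉ = ⌈22770/291⌉ − ⌈22504/291⌉ = 79 − 78 = 1
n=85: ⌈(86·266+160)/291⌉ − ⌈(85·266+160)/291⌉ = ⌈23036/291⌉ − ⌈22770/291⌉ = 80 − 79 = 1

11111101111111111101111111111011111111111011111111110111111111110111111111110111111111


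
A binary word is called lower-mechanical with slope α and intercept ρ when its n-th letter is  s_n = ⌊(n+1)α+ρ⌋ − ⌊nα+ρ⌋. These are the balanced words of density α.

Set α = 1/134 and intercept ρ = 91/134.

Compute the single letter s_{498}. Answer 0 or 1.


0

(n+1)α + ρ = (499·1 + 91) / 134 = 590/134
nα + ρ     = (498·1 + 91) / 134 = 589/134
⌊590/134⌋ = 4,  ⌊589/134⌋ = 4
s_{498} = 4 − 4 = 0


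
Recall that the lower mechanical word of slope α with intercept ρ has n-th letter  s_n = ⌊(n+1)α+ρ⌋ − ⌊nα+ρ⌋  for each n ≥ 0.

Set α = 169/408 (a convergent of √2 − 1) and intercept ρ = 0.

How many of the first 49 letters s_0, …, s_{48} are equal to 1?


#1s = Σ_{n=0}^{48} s_n = Σ_{n=0}^{48} (⌊(n+1)α+ρ⌋ − ⌊nα+ρ⌋)
the sum telescopes: every ⌊nα+ρ⌋ with 0 < n < 49 appears once with + and once with −, leaving ⌊49α+ρ⌋ − ⌊0·α+ρ⌋
49α + ρ = (49·169) / 408 = 8281/408
ρ = 0/408
⌊8281/408⌋ = 20,  ⌊0/408⌋ = 0
#1s = 20 − 0 = 20

20


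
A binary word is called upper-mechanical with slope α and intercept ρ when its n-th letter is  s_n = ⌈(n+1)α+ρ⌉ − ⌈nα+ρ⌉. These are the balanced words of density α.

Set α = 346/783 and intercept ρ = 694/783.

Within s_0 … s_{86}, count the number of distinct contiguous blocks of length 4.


5

t_n = ⌈(n·346+694)/783⌉ for n = 0 … 87:
  n=0…9: ⌈694/783⌉=1 ⌈1040/783⌉=2 ⌈1386/783⌉=2 ⌈1732/783⌉=3 ⌈2078/783⌉=3 ⌈2424/783⌉=4 ⌈2770/783⌉=4 ⌈3116/783⌉=4 ⌈3462/783⌉=5 ⌈3808/783⌉=5
  n=10…19: ⌈4154/783⌉=6 ⌈4500/783⌉=6 ⌈4846/783⌉=7 ⌈5192/783⌉=7 ⌈5538/783⌉=8 ⌈5884/783⌉=8 ⌈6230/783⌉=8 ⌈6576/783⌉=9 ⌈6922/783⌉=9 ⌈7268/783⌉=10
  n=20…29: ⌈7614/783⌉=10 ⌈7960/783⌉=11 ⌈8306/783⌉=11 ⌈8652/783⌉=12 ⌈8998/783⌉=12 ⌈9344/783⌉=12 ⌈9690/783⌉=13 ⌈10036/783⌉=13 ⌈10382/783⌉=14 ⌈10728/783⌉=14
  n=30…39: ⌈11074/783⌉=15 ⌈11420/783⌉=15 ⌈11766/783⌉=16 ⌈12112/783⌉=16 ⌈12458/783⌉=16 ⌈12804/783⌉=17 ⌈13150/783⌉=17 ⌈13496/783⌉=18 ⌈13842/783⌉=18 ⌈14188/783⌉=19
  n=40…49: ⌈14534/783⌉=19 ⌈14880/783⌉=20 ⌈15226/783⌉=20 ⌈15572/783⌉=20 ⌈15918/783⌉=21 ⌈16264/783⌉=21 ⌈16610/783⌉=22 ⌈16956/783⌉=22 ⌈17302/783⌉=23 ⌈17648/783⌉=23
  n=50…59: ⌈17994/783⌉=23 ⌈18340/783⌉=24 ⌈18686/783⌉=24 ⌈19032/783⌉=25 ⌈19378/783⌉=25 ⌈19724/783⌉=26 ⌈20070/783⌉=26 ⌈20416/783⌉=27 ⌈20762/783⌉=27 ⌈21108/783⌉=27
  n=60…69: ⌈21454/783⌉=28 ⌈21800/783⌉=28 ⌈22146/783⌉=29 ⌈22492/783⌉=29 ⌈22838/783⌉=30 ⌈23184/783⌉=30 ⌈23530/783⌉=31 ⌈23876/783⌉=31 ⌈24222/783⌉=31 ⌈24568/783⌉=32
  n=70…79: ⌈24914/783⌉=32 ⌈25260/783⌉=33 ⌈25606/783⌉=33 ⌈25952/783⌉=34 ⌈26298/783⌉=34 ⌈26644/783⌉=35 ⌈26990/783⌉=35 ⌈27336/783⌉=35 ⌈27682/783⌉=36 ⌈28028/783⌉=36
  n=80…87: ⌈28374/783⌉=37 ⌈28720/783⌉=37 ⌈29066/783⌉=38 ⌈29412/783⌉=38 ⌈29758/783⌉=39 ⌈30104/783⌉=39 ⌈30450/783⌉=39 ⌈30796/783⌉=40
s_n = t_(n+1) − t_n for n = 0 … 86 gives
prefix = 101010010101010010101010010101010010101010010101001010101001010101001010101001010101001
slide a length-4 window over [0..3] … [83..86] (84 windows); first occurrence of each distinct factor:
  [  0..  3] 1010
  [  1..  4] 0101
  [  3..  6] 0100
  [  4..  7] 1001
  [  5..  8] 0010
  (the other 79 windows repeat one of these)
distinct factors: {0010, 0100, 0101, 1001, 1010}
count = 5  (Sturmian bound for length 4 is 5)


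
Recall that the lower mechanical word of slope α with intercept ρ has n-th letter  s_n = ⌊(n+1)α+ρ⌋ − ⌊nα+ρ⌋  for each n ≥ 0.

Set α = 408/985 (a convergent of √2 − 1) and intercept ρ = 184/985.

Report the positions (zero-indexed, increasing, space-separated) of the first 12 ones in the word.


1 4 6 9 11 14 16 18 21 23 26 28

n=0: ⌊592/985⌋−⌊184/985⌋ = 0−0 = 0
n=1: ⌊1000/985⌋−⌊592/985⌋ = 1−0 = 1  ← one
n=2: ⌊1408/985⌋−⌊1000/985⌋ = 1−1 = 0
n=3: ⌊1816/985⌋−⌊1408/985⌋ = 1−1 = 0
n=4: ⌊2224/985⌋−⌊1816/985⌋ = 2−1 = 1  ← one
n=5: ⌊2632/985⌋−⌊2224/985⌋ = 2−2 = 0
n=6: ⌊3040/985⌋−⌊2632/985⌋ = 3−2 = 1  ← one
n=7: ⌊3448/985⌋−⌊3040/985⌋ = 3−3 = 0
n=8: ⌊3856/985⌋−⌊3448/985⌋ = 3−3 = 0
n=9: ⌊4264/985⌋−⌊3856/985⌋ = 4−3 = 1  ← one
n=10: ⌊4672/985⌋−⌊4264/985⌋ = 4−4 = 0
n=11: ⌊5080/985⌋−⌊4672/985⌋ = 5−4 = 1  ← one
n=12: ⌊5488/985⌋−⌊5080/985⌋ = 5−5 = 0
n=13: ⌊5896/985⌋−⌊5488/985⌋ = 5−5 = 0
n=14: ⌊6304/985⌋−⌊5896/985⌋ = 6−5 = 1  ← one
n=15: ⌊6712/985⌋−⌊6304/985⌋ = 6−6 = 0
n=16: ⌊7120/985⌋−⌊6712/985⌋ = 7−6 = 1  ← one
n=17: ⌊7528/985⌋−⌊7120/985⌋ = 7−7 = 0
n=18: ⌊7936/985⌋−⌊7528/985⌋ = 8−7 = 1  ← one
n=19: ⌊8344/985⌋−⌊7936/985⌋ = 8−8 = 0
n=20: ⌊8752/985⌋−⌊8344/985⌋ = 8−8 = 0
n=21: ⌊9160/985⌋−⌊8752/985⌋ = 9−8 = 1  ← one
n=22: ⌊9568/985⌋−⌊9160/985⌋ = 9−9 = 0
n=23: ⌊9976/985⌋−⌊9568/985⌋ = 10−9 = 1  ← one
n=24: ⌊10384/985⌋−⌊9976/985⌋ = 10−10 = 0
n=25: ⌊10792/985⌋−⌊10384/985⌋ = 10−10 = 0
n=26: ⌊11200/985⌋−⌊10792/985⌋ = 11−10 = 1  ← one
n=27: ⌊11608/985⌋−⌊11200/985⌋ = 11−11 = 0
n=28: ⌊12016/985⌋−⌊11608/985⌋ = 12−11 = 1  ← one
positions of the first 12 ones: 1 4 6 9 11 14 16 18 21 23 26 28


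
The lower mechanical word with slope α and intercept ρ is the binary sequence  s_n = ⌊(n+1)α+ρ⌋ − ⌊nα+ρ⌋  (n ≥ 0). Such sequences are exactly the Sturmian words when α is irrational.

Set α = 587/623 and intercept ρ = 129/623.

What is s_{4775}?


(n+1)α + ρ = (4776·587 + 129) / 623 = 2803641/623
nα + ρ     = (4775·587 + 129) / 623 = 2803054/623
⌊2803641/623⌋ = 4500,  ⌊2803054/623⌋ = 4499
s_{4775} = 4500 − 4499 = 1

1


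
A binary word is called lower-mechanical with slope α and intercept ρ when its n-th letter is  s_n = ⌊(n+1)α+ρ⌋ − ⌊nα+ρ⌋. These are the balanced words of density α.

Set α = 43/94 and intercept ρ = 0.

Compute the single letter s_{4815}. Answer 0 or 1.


1

(n+1)α + ρ = (4816·43) / 94 = 207088/94
nα + ρ     = (4815·43) / 94 = 207045/94
⌊207088/94⌋ = 2203,  ⌊207045/94⌋ = 2202
s_{4815} = 2203 − 2202 = 1


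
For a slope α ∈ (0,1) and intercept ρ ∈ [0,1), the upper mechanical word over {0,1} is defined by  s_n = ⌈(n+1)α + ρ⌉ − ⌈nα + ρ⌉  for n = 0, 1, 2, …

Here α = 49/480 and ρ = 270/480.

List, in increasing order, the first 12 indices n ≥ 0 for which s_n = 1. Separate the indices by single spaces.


4 14 23 33 43 53 63 72 82 92 102 112

n=0: ⌈319/480⌉−⌈270/480⌉ = 1−1 = 0
n=1: ⌈368/480⌉−⌈319/480⌉ = 1−1 = 0
  …
n=4: ⌈515/480⌉−⌈466/480⌉ = 2−1 = 1  ← one
n=5: ⌈564/480⌉−⌈515/480⌉ = 2−2 = 0
n=6: ⌈613/480⌉−⌈564/480⌉ = 2−2 = 0
  …
n=14: ⌈1005/480⌉−⌈956/480⌉ = 3−2 = 1  ← one
n=15: ⌈1054/480⌉−⌈1005/480⌉ = 3−3 = 0
n=16: ⌈1103/480⌉−⌈1054/480⌉ = 3−3 = 0
  …
n=23: ⌈1446/480⌉−⌈1397/480⌉ = 4−3 = 1  ← one
n=24: ⌈1495/480⌉−⌈1446/480⌉ = 4−4 = 0
n=25: ⌈1544/480⌉−⌈1495/480⌉ = 4−4 = 0
  …
n=33: ⌈1936/480⌉−⌈1887/480⌉ = 5−4 = 1  ← one
n=34: ⌈1985/480⌉−⌈1936/480⌉ = 5−5 = 0
n=35: ⌈2034/480⌉−⌈1985/480⌉ = 5−5 = 0
  …
n=43: ⌈2426/480⌉−⌈2377/480⌉ = 6−5 = 1  ← one
n=44: ⌈2475/480⌉−⌈2426/480⌉ = 6−6 = 0
n=45: ⌈2524/480⌉−⌈2475/480⌉ = 6−6 = 0
  …
n=53: ⌈2916/480⌉−⌈2867/480⌉ = 7−6 = 1  ← one
n=54: ⌈2965/480⌉−⌈2916/480⌉ = 7−7 = 0
n=55: ⌈3014/480⌉−⌈2965/480⌉ = 7−7 = 0
  …
n=63: ⌈3406/480⌉−⌈3357/480⌉ = 8−7 = 1  ← one
n=64: ⌈3455/480⌉−⌈3406/480⌉ = 8−8 = 0
n=65: ⌈3504/480⌉−⌈3455/480⌉ = 8−8 = 0
  …
n=72: ⌈3847/480⌉−⌈3798/480⌉ = 9−8 = 1  ← one
n=73: ⌈3896/480⌉−⌈3847/480⌉ = 9−9 = 0
n=74: ⌈3945/480⌉−⌈3896/480⌉ = 9−9 = 0
  …
n=82: ⌈4337/480⌉−⌈4288/480⌉ = 10−9 = 1  ← one
n=83: ⌈4386/480⌉−⌈4337/480⌉ = 10−10 = 0
n=84: ⌈4435/480⌉−⌈4386/480⌉ = 10−10 = 0
  …
n=92: ⌈4827/480⌉−⌈4778/480⌉ = 11−10 = 1  ← one
n=93: ⌈4876/480⌉−⌈4827/480⌉ = 11−11 = 0
n=94: ⌈4925/480⌉−⌈4876/480⌉ = 11−11 = 0
  …
n=102: ⌈5317/480⌉−⌈5268/480⌉ = 12−11 = 1  ← one
n=103: ⌈5366/480⌉−⌈5317/480⌉ = 12−12 = 0
n=104: ⌈5415/480⌉−⌈5366/480⌉ = 12−12 = 0
  …
n=112: ⌈5807/480⌉−⌈5758/480⌉ = 13−12 = 1  ← one
positions of the first 12 ones: 4 14 23 33 43 53 63 72 82 92 102 112


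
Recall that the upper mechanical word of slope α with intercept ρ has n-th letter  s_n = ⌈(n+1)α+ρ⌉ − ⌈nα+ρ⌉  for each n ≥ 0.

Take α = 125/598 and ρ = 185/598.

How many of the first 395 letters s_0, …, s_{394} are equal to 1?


#1s = Σ_{n=0}^{394} s_n = Σ_{n=0}^{394} (⌈(n+1)α+ρ⌉ − ⌈nα+ρ⌉)
the sum telescopes: every ⌈nα+ρ⌉ with 0 < n < 395 appears once with + and once with −, leaving ⌈395α+ρ⌉ − ⌈0·α+ρ⌉
395α + ρ = (395·125 + 185) / 598 = 49560/598
ρ = 185/598
⌈49560/598⌉ = 83,  ⌈185/598⌉ = 1
#1s = 83 − 1 = 82

82


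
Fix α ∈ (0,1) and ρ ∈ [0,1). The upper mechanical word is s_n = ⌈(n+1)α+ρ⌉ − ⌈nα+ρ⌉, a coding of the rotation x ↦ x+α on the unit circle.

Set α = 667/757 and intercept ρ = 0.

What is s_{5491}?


(n+1)α + ρ = (5492·667) / 757 = 3663164/757
nα + ρ     = (5491·667) / 757 = 3662497/757
⌈3663164/757⌉ = 4840,  ⌈3662497/757⌉ = 4839
s_{5491} = 4840 − 4839 = 1

1


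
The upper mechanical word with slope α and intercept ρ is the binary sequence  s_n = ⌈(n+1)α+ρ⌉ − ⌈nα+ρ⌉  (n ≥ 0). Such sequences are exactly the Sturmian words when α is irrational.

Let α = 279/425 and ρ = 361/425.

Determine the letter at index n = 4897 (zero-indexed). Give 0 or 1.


(n+1)α + ρ = (4898·279 + 361) / 425 = 1366903/425
nα + ρ     = (4897·279 + 361) / 425 = 1366624/425
⌈1366903/425⌉ = 3217,  ⌈1366624/425⌉ = 3216
s_{4897} = 3217 − 3216 = 1

1


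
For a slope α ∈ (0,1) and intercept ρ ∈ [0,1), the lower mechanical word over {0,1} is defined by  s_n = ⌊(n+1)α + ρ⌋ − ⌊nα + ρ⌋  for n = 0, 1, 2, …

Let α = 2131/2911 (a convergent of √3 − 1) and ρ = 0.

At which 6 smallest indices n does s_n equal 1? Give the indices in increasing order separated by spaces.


n=0: ⌊2131/2911⌋−⌊0/2911⌋ = 0−0 = 0
n=1: ⌊4262/2911⌋−⌊2131/2911⌋ = 1−0 = 1  ← one
n=2: ⌊6393/2911⌋−⌊4262/2911⌋ = 2−1 = 1  ← one
n=3: ⌊8524/2911⌋−⌊6393/2911⌋ = 2−2 = 0
n=4: ⌊10655/2911⌋−⌊8524/2911⌋ = 3−2 = 1  ← one
n=5: ⌊12786/2911⌋−⌊10655/2911⌋ = 4−3 = 1  ← one
n=6: ⌊14917/2911⌋−⌊12786/2911⌋ = 5−4 = 1  ← one
n=7: ⌊17048/2911⌋−⌊14917/2911⌋ = 5−5 = 0
n=8: ⌊19179/2911⌋−⌊17048/2911⌋ = 6−5 = 1  ← one
positions of the first 6 ones: 1 2 4 5 6 8

1 2 4 5 6 8


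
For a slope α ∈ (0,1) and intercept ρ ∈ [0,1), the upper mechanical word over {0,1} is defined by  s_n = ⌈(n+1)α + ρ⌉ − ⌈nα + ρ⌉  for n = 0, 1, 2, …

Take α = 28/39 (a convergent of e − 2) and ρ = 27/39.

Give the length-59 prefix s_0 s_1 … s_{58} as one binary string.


11011011101110110111011011101101110110111011011101110110111

n=0: ⌈(1·28+27)/39⌉ − ⌈(0·28+27)/39⌉ = ⌈55/39⌉ − ⌈27/39⌉ = 2 − 1 = 1
n=1: ⌈(2·28+27)/39⌉ − ⌈(1·28+27)/39⌉ = ⌈83/39⌉ − ⌈55/39⌉ = 3 − 2 = 1
n=2: ⌈(3·28+27)/39⌉ − ⌈(2·28+27)/39⌉ = ⌈111/39⌉ − ⌈83/39⌉ = 3 − 3 = 0
n=3: ⌈(4·28+27)/39⌉ − ⌈(3·28+27)/39⌉ = ⌈139/39⌉ − ⌈111/39⌉ = 4 − 3 = 1
n=4: ⌈(5·28+27)/39⌉ − ⌈(4·28+27)/39⌉ = ⌈167/39⌉ − ⌈139/39⌉ = 5 − 4 = 1
n=5: ⌈(6·28+27)/39⌉ − ⌈(5·28+27)/39⌉ = ⌈195/39⌉ − ⌈167/39⌉ = 5 − 5 = 0
n=6: ⌈(7·28+27)/39⌉ − ⌈(6·28+27)/39⌉ = ⌈223/39⌉ − ⌈195/39⌉ = 6 − 5 = 1
n=7: ⌈(8·28+27)/39⌉ − ⌈(7·28+27)/39⌉ = ⌈251/39⌉ − ⌈223/39⌉ = 7 − 6 = 1
n=8: ⌈(9·28+27)/39⌉ − ⌈(8·28+27)/39⌉ = ⌈279/39⌉ − ⌈251/39⌉ = 8 − 7 = 1
n=9: ⌈(10·28+27)/39⌉ − ⌈(9·28+27)/39⌉ = ⌈307/39⌉ − ⌈279/39⌉ = 8 − 8 = 0
n=10: ⌈(11·28+27)/39⌉ − ⌈(10·28+27)/39⌉ = ⌈335/39⌉ − ⌈307/39⌉ = 9 − 8 = 1
n=11: ⌈(12·28+27)/39⌉ − ⌈(11·28+27)/39⌉ = ⌈363/39⌉ − ⌈335/39⌉ = 10 − 9 = 1
n=12: ⌈(13·28+27)/39⌉ − ⌈(12·28+27)/39⌉ = ⌈391/39⌉ − ⌈363/39⌉ = 11 − 10 = 1
n=13: ⌈(14·28+27)/39⌉ − ⌈(13·28+27)/39⌉ = ⌈419/39⌉ − ⌈391/39⌉ = 11 − 11 = 0
n=14: ⌈(15·28+27)/39⌉ − ⌈(14·28+27)/39⌉ = ⌈447/39⌉ − ⌈419/39⌉ = 12 − 11 = 1
n=15: ⌈(16·28+27)/39⌉ − ⌈(15·28+27)/39⌉ = ⌈475/39⌉ − ⌈447/39⌉ = 13 − 12 = 1
n=16: ⌈(17·28+27)/39⌉ − ⌈(16·28+27)/39⌉ = ⌈503/39⌉ − ⌈475/39⌉ = 13 − 13 = 0
n=17: ⌈(18·28+27)/39⌉ − ⌈(17·28+27)/39⌉ = ⌈531/39⌉ − ⌈503/39⌉ = 14 − 13 = 1
n=18: ⌈(19·28+27)/39⌉ − ⌈(18·28+27)/39⌉ = ⌈559/39⌉ − ⌈531/39⌉ = 15 − 14 = 1
n=19: ⌈(20·28+27)/39⌉ − ⌈(19·28+27)/39⌉ = ⌈587/39⌉ − ⌈559/39⌉ = 16 − 15 = 1
n=20: ⌈(21·28+27)/39⌉ − ⌈(20·28+27)/39⌉ = ⌈615/39⌉ − ⌈587/39⌉ = 16 − 16 = 0
n=21: ⌈(22·28+27)/39⌉ − ⌈(21·28+27)/39⌉ = ⌈643/39⌉ − ⌈615/39⌉ = 17 − 16 = 1
n=22: ⌈(23·28+27)/39⌉ − ⌈(22·28+27)/39⌉ = ⌈671/39⌉ − ⌈643/39⌉ = 18 − 17 = 1
n=23: ⌈(24·28+27)/39⌉ − ⌈(23·28+27)/39⌉ = ⌈699/39⌉ − ⌈671/39⌉ = 18 − 18 = 0
n=24: ⌈(25·28+27)/39⌉ − ⌈(24·28+27)/39⌉ = ⌈727/39⌉ − ⌈699/39⌉ = 19 − 18 = 1
n=25: ⌈(26·28+27)/39⌉ − ⌈(25·28+27)/39⌉ = ⌈755/39⌉ − ⌈727/39⌉ = 20 − 19 = 1
n=26: ⌈(27·28+27)/39⌉ − ⌈(26·28+27)/39⌉ = ⌈783/39⌉ − ⌈755/39⌉ = 21 − 20 = 1
n=27: ⌈(28·28+27)/39⌉ − ⌈(27·28+27)/39⌉ = ⌈811/39⌉ − ⌈783/39⌉ = 21 − 21 = 0
n=28: ⌈(29·28+27)/39⌉ − ⌈(28·28+27)/39⌉ = ⌈839/39⌉ − ⌈811/39⌉ = 22 − 21 = 1
n=29: ⌈(30·28+27)/39⌉ − ⌈(29·28+27)/39⌉ = ⌈867/39⌉ − ⌈839/39⌉ = 23 − 22 = 1
n=30: ⌈(31·28+27)/39⌉ − ⌈(30·28+27)/39⌉ = ⌈895/39⌉ − ⌈867/39⌉ = 23 − 23 = 0
n=31: ⌈(32·28+27)/39⌉ − ⌈(31·28+27)/39⌉ = ⌈923/39⌉ − ⌈895/39⌉ = 24 − 23 = 1
n=32: ⌈(33·28+27)/39⌉ − ⌈(32·28+27)/39⌉ = ⌈951/39⌉ − ⌈923/39⌉ = 25 − 24 = 1
n=33: ⌈(34·28+27)/39⌉ − ⌈(33·28+27)/39⌉ = ⌈979/39⌉ − ⌈951/39⌉ = 26 − 25 = 1
n=34: ⌈(35·28+27)/39⌉ − ⌈(34·28+27)/39⌉ = ⌈1007/39⌉ − ⌈979/39⌉ = 26 − 26 = 0
n=35: ⌈(36·28+27)/39⌉ − ⌈(35·28+27)/39⌉ = ⌈1035/39⌉ − ⌈1007/39⌉ = 27 − 26 = 1
n=36: ⌈(37·28+27)/39⌉ − ⌈(36·28+27)/39⌉ = ⌈1063/39⌉ − ⌈1035/39⌉ = 28 − 27 = 1
n=37: ⌈(38·28+27)/39⌉ − ⌈(37·28+27)/39⌉ = ⌈1091/39⌉ − ⌈1063/39⌉ = 28 − 28 = 0
n=38: ⌈(39·28+27)/39⌉ − ⌈(38·28+27)/39⌉ = ⌈1119/39⌉ − ⌈1091/39⌉ = 29 − 28 = 1
n=39: ⌈(40·28+27)/39⌉ − ⌈(39·28+27)/39⌉ = ⌈1147/39⌉ − ⌈1119/39⌉ = 30 − 29 = 1
n=40: ⌈(41·28+27)/39⌉ − ⌈(40·28+27)/39⌉ = ⌈1175/39⌉ − ⌈1147/39⌉ = 31 − 30 = 1
n=41: ⌈(42·28+27)/39⌉ − ⌈(41·28+27)/39⌉ = ⌈1203/39⌉ − ⌈1175/39⌉ = 31 − 31 = 0
n=42: ⌈(43·28+27)/39⌉ − ⌈(42·28+27)/39⌉ = ⌈1231/39⌉ − ⌈1203/39⌉ = 32 − 31 = 1
n=43: ⌈(44·28+27)/39⌉ − ⌈(43·28+27)/39⌉ = ⌈1259/39⌉ − ⌈1231/39⌉ = 33 − 32 = 1
n=44: ⌈(45·28+27)/39⌉ − ⌈(44·28+27)/39⌉ = ⌈1287/39⌉ − ⌈1259/39⌉ = 33 − 33 = 0
n=45: ⌈(46·28+27)/39⌉ − ⌈(45·28+27)/39⌉ = ⌈1315/39⌉ − ⌈1287/39⌉ = 34 − 33 = 1
n=46: ⌈(47·28+27)/39⌉ − ⌈(46·28+27)/39⌉ = ⌈1343/39⌉ − ⌈1315/39⌉ = 35 − 34 = 1
n=47: ⌈(48·28+27)/39⌉ − ⌈(47·28+27)/39⌉ = ⌈1371/39⌉ − ⌈1343/39⌉ = 36 − 35 = 1
n=48: ⌈(49·28+27)/39⌉ − ⌈(48·28+27)/39⌉ = ⌈1399/39⌉ − ⌈1371/39⌉ = 36 − 36 = 0
n=49: ⌈(50·28+27)/39⌉ − ⌈(49·28+27)/39⌉ = ⌈1427/39⌉ − ⌈1399/39⌉ = 37 − 36 = 1
n=50: ⌈(51·28+27)/39⌉ − ⌈(50·28+27)/39⌉ = ⌈1455/39⌉ − ⌈1427/39⌉ = 38 − 37 = 1
n=51: ⌈(52·28+27)/39⌉ − ⌈(51·28+27)/39⌉ = ⌈1483/39⌉ − ⌈1455/39⌉ = 39 − 38 = 1
n=52: ⌈(53·28+27)/39⌉ − ⌈(52·28+27)/39⌉ = ⌈1511/39⌉ − ⌈1483/39⌉ = 39 − 39 = 0
n=53: ⌈(54·28+27)/39⌉ − ⌈(53·28+27)/39⌉ = ⌈1539/39⌉ − ⌈1511/39⌉ = 40 − 39 = 1
n=54: ⌈(55·28+27)/39⌉ − ⌈(54·28+27)/39⌉ = ⌈1567/39⌉ − ⌈1539/39⌉ = 41 − 40 = 1
n=55: ⌈(56·28+27)/39⌉ − ⌈(55·28+27)/39⌉ = ⌈1595/39⌉ − ⌈1567/39⌉ = 41 − 41 = 0
n=56: ⌈(57·28+27)/39⌉ − ⌈(56·28+27)/39⌉ = ⌈1623/39⌉ − ⌈1595/39⌉ = 42 − 41 = 1
n=57: ⌈(58·28+27)/39⌉ − ⌈(57·28+27)/39⌉ = ⌈1651/39⌉ − ⌈1623/39⌉ = 43 − 42 = 1
n=58: ⌈(59·28+27)/39⌉ − ⌈(58·28+27)/39⌉ = ⌈1679/39⌉ − ⌈1651/39⌉ = 44 − 43 = 1


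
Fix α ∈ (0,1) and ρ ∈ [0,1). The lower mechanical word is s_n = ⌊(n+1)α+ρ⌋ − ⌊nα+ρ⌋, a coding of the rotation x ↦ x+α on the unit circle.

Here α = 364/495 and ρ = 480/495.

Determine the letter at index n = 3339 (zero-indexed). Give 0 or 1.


1

(n+1)α + ρ = (3340·364 + 480) / 495 = 1216240/495
nα + ρ     = (3339·364 + 480) / 495 = 1215876/495
⌊1216240/495⌋ = 2457,  ⌊1215876/495⌋ = 2456
s_{3339} = 2457 − 2456 = 1


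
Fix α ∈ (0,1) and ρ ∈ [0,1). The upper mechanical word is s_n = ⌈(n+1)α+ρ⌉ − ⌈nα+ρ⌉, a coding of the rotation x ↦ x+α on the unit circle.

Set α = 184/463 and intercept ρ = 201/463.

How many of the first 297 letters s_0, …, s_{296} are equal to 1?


#1s = Σ_{n=0}^{296} s_n = Σ_{n=0}^{296} (⌈(n+1)α+ρ⌉ − ⌈nα+ρ⌉)
the sum telescopes: every ⌈nα+ρ⌉ with 0 < n < 297 appears once with + and once with −, leaving ⌈297α+ρ⌉ − ⌈0·α+ρ⌉
297α + ρ = (297·184 + 201) / 463 = 54849/463
ρ = 201/463
⌈54849/463⌉ = 119,  ⌈201/463⌉ = 1
#1s = 119 − 1 = 118

118
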